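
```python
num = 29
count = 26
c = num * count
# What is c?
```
Trace:
  num=29
  num=29, count=26
  num=29, count=26, c=754

Final answer: 754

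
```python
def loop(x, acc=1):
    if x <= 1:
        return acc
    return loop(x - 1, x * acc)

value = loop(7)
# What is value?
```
Call trace:
loop(x=7, acc=1)
  loop(x=6, acc=7)
    loop(x=5, acc=42)
      loop(x=4, acc=210)
        loop(x=3, acc=840)
          loop(x=2, acc=2520)
            loop(x=1, acc=5040)
            -> return 5040
          -> return 5040
        -> return 5040
      -> return 5040
    -> return 5040
  -> return 5040
-> return 5040

Final answer: 5040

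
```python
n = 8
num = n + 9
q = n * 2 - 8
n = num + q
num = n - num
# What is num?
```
Trace:
  n=8
  n=8, num=17
  n=8, num=17, q=8
  n=25, num=17, q=8
  n=25, num=8, q=8

Final answer: 8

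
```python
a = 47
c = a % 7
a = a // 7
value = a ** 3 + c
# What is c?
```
Trace:
  a=47
  a=47, c=5
  a=6, c=5
  a=6, c=5, value=221

Final answer: 5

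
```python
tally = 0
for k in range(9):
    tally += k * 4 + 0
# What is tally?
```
Trace:
  tally=0
  tally=0, k=0
  tally=4, k=1
  tally=12, k=2
  tally=24, k=3
  tally=40, k=4
  tally=60, k=5
  tally=84, k=6
  tally=112, k=7
  tally=144, k=8

Final answer: 144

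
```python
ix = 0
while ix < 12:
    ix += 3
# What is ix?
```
Trace:
  ix=0
  ix=3
  ix=6
  ix=9
  ix=12

Final answer: 12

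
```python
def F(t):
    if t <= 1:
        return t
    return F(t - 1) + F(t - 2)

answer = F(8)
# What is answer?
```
Call trace (a repeated sub-call is expanded the first time; later identical calls just restate its return value):
F(t=8)
  F(t=7)
    F(t=6)
      F(t=5)
        F(t=4)
          F(t=3)
            F(t=2)
              F(t=1)
              -> return 1
              F(t=0)
              -> return 0
            -> return 1
            F(t=1)
            -> return 1
          -> return 2
          F(t=2) -> return 1  (same call as traced above)
        -> return 3
        F(t=3) -> return 2  (same call as traced above)
      -> return 5
      F(t=4) -> return 3  (same call as traced above)
    -> return 8
    F(t=5) -> return 5  (same call as traced above)
  -> return 13
  F(t=6) -> return 8  (same call as traced above)
-> return 21

Final answer: 21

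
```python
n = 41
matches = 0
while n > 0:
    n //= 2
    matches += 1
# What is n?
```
Trace:
  n=41
  n=41, matches=0
  n=20, matches=1
  n=10, matches=2
  n=5, matches=3
  n=2, matches=4
  n=1, matches=5
  n=0, matches=6

Final answer: 0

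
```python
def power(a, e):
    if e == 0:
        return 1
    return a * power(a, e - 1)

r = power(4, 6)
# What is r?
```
Call trace:
power(a=4, e=6)
  power(a=4, e=5)
    power(a=4, e=4)
      power(a=4, e=3)
        power(a=4, e=2)
          power(a=4, e=1)
            power(a=4, e=0)
            -> return 1
          -> return 4
        -> return 16
      -> return 64
    -> return 256
  -> return 1024
-> return 4096

Final answer: 4096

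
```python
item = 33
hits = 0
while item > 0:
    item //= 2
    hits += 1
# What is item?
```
Trace:
  item=33
  item=33, hits=0
  item=16, hits=1
  item=8, hits=2
  item=4, hits=3
  item=2, hits=4
  item=1, hits=5
  item=0, hits=6

Final answer: 0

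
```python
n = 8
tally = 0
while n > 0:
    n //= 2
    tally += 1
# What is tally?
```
Trace:
  n=8
  n=8, tally=0
  n=4, tally=1
  n=2, tally=2
  n=1, tally=3
  n=0, tally=4

Final answer: 4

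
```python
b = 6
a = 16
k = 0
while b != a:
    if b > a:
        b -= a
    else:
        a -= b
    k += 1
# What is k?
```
Trace:
  b=6
  b=6, a=16
  b=6, a=16, k=0
  b=6, a=10, k=1
  b=6, a=4, k=2
  b=2, a=4, k=3
  b=2, a=2, k=4

Final answer: 4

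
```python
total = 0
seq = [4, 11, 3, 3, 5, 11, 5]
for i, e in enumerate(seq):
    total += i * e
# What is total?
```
Trace:
  total=0
  total=0, i=0, e=4
  total=11, i=1, e=11
  total=17, i=2, e=3
  total=26, i=3, e=3
  total=46, i=4, e=5
  total=101, i=5, e=11
  total=131, i=6, e=5

Final answer: 131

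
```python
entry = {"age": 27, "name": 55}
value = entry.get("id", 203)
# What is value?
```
Trace:
  entry={'age': 27, 'name': 55}
  entry={'age': 27, 'name': 55}, value=203

Final answer: 203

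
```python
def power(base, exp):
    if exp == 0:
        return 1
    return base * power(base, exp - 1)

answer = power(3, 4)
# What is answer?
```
Call trace:
power(base=3, exp=4)
  power(base=3, exp=3)
    power(base=3, exp=2)
      power(base=3, exp=1)
        power(base=3, exp=0)
        -> return 1
      -> return 3
    -> return 9
  -> return 27
-> return 81

Final answer: 81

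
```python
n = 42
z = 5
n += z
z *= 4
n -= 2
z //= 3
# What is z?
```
Trace:
  n=42
  n=42, z=5
  n=47, z=5
  n=47, z=20
  n=45, z=20
  n=45, z=6

Final answer: 6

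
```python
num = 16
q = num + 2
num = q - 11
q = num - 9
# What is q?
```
Trace:
  num=16
  num=16, q=18
  num=7, q=18
  num=7, q=-2

Final answer: -2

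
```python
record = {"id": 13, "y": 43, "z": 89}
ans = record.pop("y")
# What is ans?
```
Trace:
  record={'id': 13, 'y': 43, 'z': 89}
  record={'id': 13, 'z': 89}, ans=43

Final answer: 43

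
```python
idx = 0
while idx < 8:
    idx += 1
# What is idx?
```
Trace:
  idx=0
  idx=1
  idx=2
  idx=3
  idx=4
  idx=5
  idx=6
  idx=7
  idx=8

Final answer: 8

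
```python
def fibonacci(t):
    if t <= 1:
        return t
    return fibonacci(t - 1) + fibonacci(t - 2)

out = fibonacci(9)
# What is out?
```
Call trace (a repeated sub-call is expanded the first time; later identical calls just restate its return value):
fibonacci(t=9)
  fibonacci(t=8)
    fibonacci(t=7)
      fibonacci(t=6)
        fibonacci(t=5)
          fibonacci(t=4)
            fibonacci(t=3)
              fibonacci(t=2)
                fibonacci(t=1)
                -> return 1
                fibonacci(t=0)
                -> return 0
              -> return 1
              fibonacci(t=1)
              -> return 1
            -> return 2
            fibonacci(t=2) -> return 1  (same call as traced above)
          -> return 3
          fibonacci(t=3) -> return 2  (same call as traced above)
        -> return 5
        fibonacci(t=4) -> return 3  (same call as traced above)
      -> return 8
      fibonacci(t=5) -> return 5  (same call as traced above)
    -> return 13
    fibonacci(t=6) -> return 8  (same call as traced above)
  -> return 21
  fibonacci(t=7) -> return 13  (same call as traced above)
-> return 34

Final answer: 34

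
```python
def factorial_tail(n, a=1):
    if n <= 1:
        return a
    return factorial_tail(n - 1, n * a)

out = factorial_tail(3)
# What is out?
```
Call trace:
factorial_tail(n=3, a=1)
  factorial_tail(n=2, a=3)
    factorial_tail(n=1, a=6)
    -> return 6
  -> return 6
-> return 6

Final answer: 6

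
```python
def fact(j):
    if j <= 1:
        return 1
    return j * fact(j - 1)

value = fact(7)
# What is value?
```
Call trace:
fact(j=7)
  fact(j=6)
    fact(j=5)
      fact(j=4)
        fact(j=3)
          fact(j=2)
            fact(j=1)
            -> return 1
          -> return 2
        -> return 6
      -> return 24
    -> return 120
  -> return 720
-> return 5040

Final answer: 5040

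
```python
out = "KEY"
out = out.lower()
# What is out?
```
Trace:
  out='KEY'
  out='key'

Final answer: 'key'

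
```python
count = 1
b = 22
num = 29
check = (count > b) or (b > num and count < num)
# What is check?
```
Trace:
  count=1
  count=1, b=22
  count=1, b=22, num=29
  count=1, b=22, num=29, check=False

Final answer: False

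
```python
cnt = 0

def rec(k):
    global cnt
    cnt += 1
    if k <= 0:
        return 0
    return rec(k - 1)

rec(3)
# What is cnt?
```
Call trace:
rec(k=3)
  rec(k=2)
    rec(k=1)
      rec(k=0)
      -> return 0
    -> return 0
  -> return 0
-> return 0

cnt is incremented once per call. rec is entered once for each k = 3, 2, 1, 0 (the k <= 0 call returns without recursing), i.e. 3 + 1 calls.
cnt = 4

Final answer: 4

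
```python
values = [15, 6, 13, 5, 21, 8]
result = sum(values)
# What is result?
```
Trace:
  values=[15, 6, 13, 5, 21, 8]
  values=[15, 6, 13, 5, 21, 8], result=68

Final answer: 68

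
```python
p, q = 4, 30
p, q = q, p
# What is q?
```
Trace:
  p=4, q=30
  p=30, q=4

Final answer: 4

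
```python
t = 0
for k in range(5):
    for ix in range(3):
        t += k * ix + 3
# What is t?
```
Trace:
  t=0
  t=3, k=0, ix=0
  t=6, k=0, ix=1
  t=9, k=0, ix=2
  t=12, k=1, ix=0
  t=16, k=1, ix=1
  t=21, k=1, ix=2
  t=24, k=2, ix=0
  t=29, k=2, ix=1
  t=36, k=2, ix=2
  t=39, k=3, ix=0
  t=45, k=3, ix=1
  t=54, k=3, ix=2
  t=57, k=4, ix=0
  t=64, k=4, ix=1
  t=75, k=4, ix=2

Final answer: 75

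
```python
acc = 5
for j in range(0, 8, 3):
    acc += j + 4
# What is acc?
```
Trace:
  acc=5
  acc=9, j=0
  acc=16, j=3
  acc=26, j=6

Final answer: 26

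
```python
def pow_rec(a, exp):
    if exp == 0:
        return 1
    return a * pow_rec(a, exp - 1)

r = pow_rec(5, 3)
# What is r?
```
Call trace:
pow_rec(a=5, exp=3)
  pow_rec(a=5, exp=2)
    pow_rec(a=5, exp=1)
      pow_rec(a=5, exp=0)
      -> return 1
    -> return 5
  -> return 25
-> return 125

Final answer: 125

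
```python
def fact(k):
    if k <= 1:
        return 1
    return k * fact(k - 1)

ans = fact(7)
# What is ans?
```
Call trace:
fact(k=7)
  fact(k=6)
    fact(k=5)
      fact(k=4)
        fact(k=3)
          fact(k=2)
            fact(k=1)
            -> return 1
          -> return 2
        -> return 6
      -> return 24
    -> return 120
  -> return 720
-> return 5040

Final answer: 5040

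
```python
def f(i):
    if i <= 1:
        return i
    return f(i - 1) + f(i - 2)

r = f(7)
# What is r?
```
Call trace (a repeated sub-call is expanded the first time; later identical calls just restate its return value):
f(i=7)
  f(i=6)
    f(i=5)
      f(i=4)
        f(i=3)
          f(i=2)
            f(i=1)
            -> return 1
            f(i=0)
            -> return 0
          -> return 1
          f(i=1)
          -> return 1
        -> return 2
        f(i=2) -> return 1  (same call as traced above)
      -> return 3
      f(i=3) -> return 2  (same call as traced above)
    -> return 5
    f(i=4) -> return 3  (same call as traced above)
  -> return 8
  f(i=5) -> return 5  (same call as traced above)
-> return 13

Final answer: 13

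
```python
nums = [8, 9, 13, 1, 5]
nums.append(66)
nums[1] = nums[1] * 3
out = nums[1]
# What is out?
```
Trace:
  nums=[8, 9, 13, 1, 5]
  nums=[8, 9, 13, 1, 5, 66]
  nums=[8, 27, 13, 1, 5, 66]
  nums=[8, 27, 13, 1, 5, 66], out=27

Final answer: 27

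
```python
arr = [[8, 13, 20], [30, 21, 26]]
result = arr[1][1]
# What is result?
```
Trace:
  arr=[[8, 13, 20], [30, 21, 26]]
  arr=[[8, 13, 20], [30, 21, 26]], result=21

Final answer: 21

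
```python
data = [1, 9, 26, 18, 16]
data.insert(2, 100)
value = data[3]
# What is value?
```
Trace:
  data=[1, 9, 26, 18, 16]
  data=[1, 9, 100, 26, 18, 16]
  data=[1, 9, 100, 26, 18, 16], value=26

Final answer: 26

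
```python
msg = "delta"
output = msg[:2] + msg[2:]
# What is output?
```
Trace:
  msg='delta'
  msg='delta', output='delta'

Final answer: 'delta'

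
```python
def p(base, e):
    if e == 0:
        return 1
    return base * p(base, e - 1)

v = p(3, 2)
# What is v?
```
Call trace:
p(base=3, e=2)
  p(base=3, e=1)
    p(base=3, e=0)
    -> return 1
  -> return 3
-> return 9

Final answer: 9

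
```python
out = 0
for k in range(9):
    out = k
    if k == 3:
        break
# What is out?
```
Trace:
  out=0
  out=0, k=0
  out=1, k=1
  out=2, k=2
  out=3, k=3

Final answer: 3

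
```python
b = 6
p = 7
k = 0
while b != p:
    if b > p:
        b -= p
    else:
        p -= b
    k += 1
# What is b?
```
Trace:
  b=6
  b=6, p=7
  b=6, p=7, k=0
  b=6, p=1, k=1
  b=5, p=1, k=2
  b=4, p=1, k=3
  b=3, p=1, k=4
  b=2, p=1, k=5
  b=1, p=1, k=6

Final answer: 1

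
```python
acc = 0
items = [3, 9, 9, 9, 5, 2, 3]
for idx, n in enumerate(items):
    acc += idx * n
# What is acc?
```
Trace:
  acc=0
  acc=0, idx=0, n=3
  acc=9, idx=1, n=9
  acc=27, idx=2, n=9
  acc=54, idx=3, n=9
  acc=74, idx=4, n=5
  acc=84, idx=5, n=2
  acc=102, idx=6, n=3

Final answer: 102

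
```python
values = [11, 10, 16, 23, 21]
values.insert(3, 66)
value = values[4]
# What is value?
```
Trace:
  values=[11, 10, 16, 23, 21]
  values=[11, 10, 16, 66, 23, 21]
  values=[11, 10, 16, 66, 23, 21], value=23

Final answer: 23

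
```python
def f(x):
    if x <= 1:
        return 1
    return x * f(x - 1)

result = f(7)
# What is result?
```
Call trace:
f(x=7)
  f(x=6)
    f(x=5)
      f(x=4)
        f(x=3)
          f(x=2)
            f(x=1)
            -> return 1
          -> return 2
        -> return 6
      -> return 24
    -> return 120
  -> return 720
-> return 5040

Final answer: 5040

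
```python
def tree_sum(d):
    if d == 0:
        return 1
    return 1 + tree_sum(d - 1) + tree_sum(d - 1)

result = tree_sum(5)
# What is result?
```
Call trace (a repeated sub-call is expanded the first time; later identical calls just restate its return value):
tree_sum(d=5)
  tree_sum(d=4)
    tree_sum(d=3)
      tree_sum(d=2)
        tree_sum(d=1)
          tree_sum(d=0)
          -> return 1
          tree_sum(d=0)
          -> return 1
        -> return 3
        tree_sum(d=1) -> return 3  (same call as traced above)
      -> return 7
      tree_sum(d=2) -> return 7  (same call as traced above)
    -> return 15
    tree_sum(d=3) -> return 15  (same call as traced above)
  -> return 31
  tree_sum(d=4) -> return 31  (same call as traced above)
-> return 63

Final answer: 63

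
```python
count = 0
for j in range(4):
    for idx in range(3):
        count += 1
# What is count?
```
Trace:
  count=0
  count=1, j=0, idx=0
  count=2, j=0, idx=1
  count=3, j=0, idx=2
  count=4, j=1, idx=0
  count=5, j=1, idx=1
  count=6, j=1, idx=2
  count=7, j=2, idx=0
  count=8, j=2, idx=1
  count=9, j=2, idx=2
  count=10, j=3, idx=0
  count=11, j=3, idx=1
  count=12, j=3, idx=2

Final answer: 12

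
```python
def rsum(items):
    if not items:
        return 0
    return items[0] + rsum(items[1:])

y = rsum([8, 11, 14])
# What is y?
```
Call trace:
rsum(items=[8, 11, 14])
  rsum(items=[11, 14])
    rsum(items=[14])
      rsum(items=[])
      -> return 0
    -> return 14
  -> return 25
-> return 33

Final answer: 33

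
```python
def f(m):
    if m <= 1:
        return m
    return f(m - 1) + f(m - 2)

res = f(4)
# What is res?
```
Call trace (a repeated sub-call is expanded the first time; later identical calls just restate its return value):
f(m=4)
  f(m=3)
    f(m=2)
      f(m=1)
      -> return 1
      f(m=0)
      -> return 0
    -> return 1
    f(m=1)
    -> return 1
  -> return 2
  f(m=2) -> return 1  (same call as traced above)
-> return 3

Final answer: 3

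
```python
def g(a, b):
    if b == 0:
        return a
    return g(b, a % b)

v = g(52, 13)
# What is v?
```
Call trace:
g(a=52, b=13)
  g(a=13, b=0)
  -> return 13
-> return 13

Final answer: 13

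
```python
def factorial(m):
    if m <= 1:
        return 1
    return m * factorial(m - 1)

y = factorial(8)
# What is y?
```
Call trace:
factorial(m=8)
  factorial(m=7)
    factorial(m=6)
      factorial(m=5)
        factorial(m=4)
          factorial(m=3)
            factorial(m=2)
              factorial(m=1)
              -> return 1
            -> return 2
          -> return 6
        -> return 24
      -> return 120
    -> return 720
  -> return 5040
-> return 40320

Final answer: 40320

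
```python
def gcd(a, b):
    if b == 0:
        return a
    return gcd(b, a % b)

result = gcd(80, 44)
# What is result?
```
Call trace:
gcd(a=80, b=44)
  gcd(a=44, b=36)
    gcd(a=36, b=8)
      gcd(a=8, b=4)
        gcd(a=4, b=0)
        -> return 4
      -> return 4
    -> return 4
  -> return 4
-> return 4

Final answer: 4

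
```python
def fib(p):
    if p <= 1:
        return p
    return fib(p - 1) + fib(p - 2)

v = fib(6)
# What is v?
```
Call trace (a repeated sub-call is expanded the first time; later identical calls just restate its return value):
fib(p=6)
  fib(p=5)
    fib(p=4)
      fib(p=3)
        fib(p=2)
          fib(p=1)
          -> return 1
          fib(p=0)
          -> return 0
        -> return 1
        fib(p=1)
        -> return 1
      -> return 2
      fib(p=2) -> return 1  (same call as traced above)
    -> return 3
    fib(p=3) -> return 2  (same call as traced above)
  -> return 5
  fib(p=4) -> return 3  (same call as traced above)
-> return 8

Final answer: 8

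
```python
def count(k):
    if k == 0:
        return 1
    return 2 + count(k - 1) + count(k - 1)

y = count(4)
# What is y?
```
Call trace (a repeated sub-call is expanded the first time; later identical calls just restate its return value):
count(k=4)
  count(k=3)
    count(k=2)
      count(k=1)
        count(k=0)
        -> return 1
        count(k=0)
        -> return 1
      -> return 4
      count(k=1) -> return 4  (same call as traced above)
    -> return 10
    count(k=2) -> return 10  (same call as traced above)
  -> return 22
  count(k=3) -> return 22  (same call as traced above)
-> return 46

Final answer: 46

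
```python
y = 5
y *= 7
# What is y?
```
Trace:
  y=5
  y=35

Final answer: 35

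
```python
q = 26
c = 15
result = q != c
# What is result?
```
Trace:
  q=26
  q=26, c=15
  q=26, c=15, result=True

Final answer: True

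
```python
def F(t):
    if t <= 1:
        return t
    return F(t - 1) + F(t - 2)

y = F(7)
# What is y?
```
Call trace (a repeated sub-call is expanded the first time; later identical calls just restate its return value):
F(t=7)
  F(t=6)
    F(t=5)
      F(t=4)
        F(t=3)
          F(t=2)
            F(t=1)
            -> return 1
            F(t=0)
            -> return 0
          -> return 1
          F(t=1)
          -> return 1
        -> return 2
        F(t=2) -> return 1  (same call as traced above)
      -> return 3
      F(t=3) -> return 2  (same call as traced above)
    -> return 5
    F(t=4) -> return 3  (same call as traced above)
  -> return 8
  F(t=5) -> return 5  (same call as traced above)
-> return 13

Final answer: 13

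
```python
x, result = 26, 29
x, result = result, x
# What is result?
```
Trace:
  x=26, result=29
  x=29, result=26

Final answer: 26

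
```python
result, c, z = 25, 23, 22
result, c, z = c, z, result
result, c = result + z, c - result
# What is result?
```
Trace:
  result=25, c=23, z=22
  result=23, c=22, z=25
  result=48, c=-1, z=25

Final answer: 48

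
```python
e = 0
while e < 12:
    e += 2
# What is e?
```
Trace:
  e=0
  e=2
  e=4
  e=6
  e=8
  e=10
  e=12

Final answer: 12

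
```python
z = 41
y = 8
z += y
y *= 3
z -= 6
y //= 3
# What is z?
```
Trace:
  z=41
  z=41, y=8
  z=49, y=8
  z=49, y=24
  z=43, y=24
  z=43, y=8

Final answer: 43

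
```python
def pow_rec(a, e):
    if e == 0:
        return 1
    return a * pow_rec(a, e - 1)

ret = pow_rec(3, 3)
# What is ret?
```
Call trace:
pow_rec(a=3, e=3)
  pow_rec(a=3, e=2)
    pow_rec(a=3, e=1)
      pow_rec(a=3, e=0)
      -> return 1
    -> return 3
  -> return 9
-> return 27

Final answer: 27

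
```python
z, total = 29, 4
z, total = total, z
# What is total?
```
Trace:
  z=29, total=4
  z=4, total=29

Final answer: 29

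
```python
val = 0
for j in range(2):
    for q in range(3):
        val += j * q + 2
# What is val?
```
Trace:
  val=0
  val=2, j=0, q=0
  val=4, j=0, q=1
  val=6, j=0, q=2
  val=8, j=1, q=0
  val=11, j=1, q=1
  val=15, j=1, q=2

Final answer: 15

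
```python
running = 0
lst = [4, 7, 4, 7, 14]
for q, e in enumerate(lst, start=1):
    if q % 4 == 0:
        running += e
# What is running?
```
Trace:
  running=0
  running=0, q=1, e=4
  running=0, q=2, e=7
  running=0, q=3, e=4
  running=7, q=4, e=7
  running=7, q=5, e=14

Final answer: 7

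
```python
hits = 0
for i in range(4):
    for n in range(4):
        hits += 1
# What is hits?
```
Trace:
  hits=0
  hits=1, i=0, n=0
  hits=2, i=0, n=1
  hits=3, i=0, n=2
  hits=4, i=0, n=3
  hits=5, i=1, n=0
  hits=6, i=1, n=1
  hits=7, i=1, n=2
  hits=8, i=1, n=3
  hits=9, i=2, n=0
  hits=10, i=2, n=1
  hits=11, i=2, n=2
  hits=12, i=2, n=3
  hits=13, i=3, n=0
  hits=14, i=3, n=1
  hits=15, i=3, n=2
  hits=16, i=3, n=3

Final answer: 16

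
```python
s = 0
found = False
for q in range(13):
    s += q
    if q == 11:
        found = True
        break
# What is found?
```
Trace:
  s=0
  s=0, found=False
  s=0, found=False, q=0
  s=1, found=False, q=1
  s=3, found=False, q=2
  s=6, found=False, q=3
  s=10, found=False, q=4
  s=15, found=False, q=5
  s=21, found=False, q=6
  s=28, found=False, q=7
  s=36, found=False, q=8
  s=45, found=False, q=9
  s=55, found=False, q=10
  s=66, found=True, q=11

Final answer: True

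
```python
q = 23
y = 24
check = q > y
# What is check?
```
Trace:
  q=23
  q=23, y=24
  q=23, y=24, check=False

Final answer: False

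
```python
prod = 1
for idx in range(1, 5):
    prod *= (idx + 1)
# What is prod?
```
Trace:
  prod=1
  prod=2, idx=1
  prod=6, idx=2
  prod=24, idx=3
  prod=120, idx=4

Final answer: 120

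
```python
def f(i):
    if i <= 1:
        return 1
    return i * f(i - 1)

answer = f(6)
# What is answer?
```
Call trace:
f(i=6)
  f(i=5)
    f(i=4)
      f(i=3)
        f(i=2)
          f(i=1)
          -> return 1
        -> return 2
      -> return 6
    -> return 24
  -> return 120
-> return 720

Final answer: 720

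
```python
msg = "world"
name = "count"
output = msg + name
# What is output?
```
Trace:
  msg='world'
  msg='world', name='count'
  msg='world', name='count', output='worldcount'

Final answer: 'worldcount'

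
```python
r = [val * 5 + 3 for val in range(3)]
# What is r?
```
Trace:
  val=0
  val=1
  val=2
  r=[3, 8, 13]

Final answer: [3, 8, 13]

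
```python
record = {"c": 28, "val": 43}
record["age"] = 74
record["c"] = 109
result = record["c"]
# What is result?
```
Trace:
  record={'c': 28, 'val': 43}
  record={'c': 28, 'val': 43, 'age': 74}
  record={'c': 109, 'val': 43, 'age': 74}
  record={'c': 109, 'val': 43, 'age': 74}, result=109

Final answer: 109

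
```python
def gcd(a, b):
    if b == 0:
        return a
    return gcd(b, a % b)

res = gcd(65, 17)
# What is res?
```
Call trace:
gcd(a=65, b=17)
  gcd(a=17, b=14)
    gcd(a=14, b=3)
      gcd(a=3, b=2)
        gcd(a=2, b=1)
          gcd(a=1, b=0)
          -> return 1
        -> return 1
      -> return 1
    -> return 1
  -> return 1
-> return 1

Final answer: 1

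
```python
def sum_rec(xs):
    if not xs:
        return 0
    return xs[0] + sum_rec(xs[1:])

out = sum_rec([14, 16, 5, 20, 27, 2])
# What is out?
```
Call trace:
sum_rec(xs=[14, 16, 5, 20, 27, 2])
  sum_rec(xs=[16, 5, 20, 27, 2])
    sum_rec(xs=[5, 20, 27, 2])
      sum_rec(xs=[20, 27, 2])
        sum_rec(xs=[27, 2])
          sum_rec(xs=[2])
            sum_rec(xs=[])
            -> return 0
          -> return 2
        -> return 29
      -> return 49
    -> return 54
  -> return 70
-> return 84

Final answer: 84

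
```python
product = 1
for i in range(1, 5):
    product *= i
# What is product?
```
Trace:
  product=1
  product=1, i=1
  product=2, i=2
  product=6, i=3
  product=24, i=4

Final answer: 24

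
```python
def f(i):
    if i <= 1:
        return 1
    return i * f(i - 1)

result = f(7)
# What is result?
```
Call trace:
f(i=7)
  f(i=6)
    f(i=5)
      f(i=4)
        f(i=3)
          f(i=2)
            f(i=1)
            -> return 1
          -> return 2
        -> return 6
      -> return 24
    -> return 120
  -> return 720
-> return 5040

Final answer: 5040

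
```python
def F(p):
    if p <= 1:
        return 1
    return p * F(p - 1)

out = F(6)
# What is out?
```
Call trace:
F(p=6)
  F(p=5)
    F(p=4)
      F(p=3)
        F(p=2)
          F(p=1)
          -> return 1
        -> return 2
      -> return 6
    -> return 24
  -> return 120
-> return 720

Final answer: 720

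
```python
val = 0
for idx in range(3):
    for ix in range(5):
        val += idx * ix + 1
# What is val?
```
Trace:
  val=0
  val=1, idx=0, ix=0
  val=2, idx=0, ix=1
  val=3, idx=0, ix=2
  val=4, idx=0, ix=3
  val=5, idx=0, ix=4
  val=6, idx=1, ix=0
  val=8, idx=1, ix=1
  val=11, idx=1, ix=2
  val=15, idx=1, ix=3
  val=20, idx=1, ix=4
  val=21, idx=2, ix=0
  val=24, idx=2, ix=1
  val=29, idx=2, ix=2
  val=36, idx=2, ix=3
  val=45, idx=2, ix=4

Final answer: 45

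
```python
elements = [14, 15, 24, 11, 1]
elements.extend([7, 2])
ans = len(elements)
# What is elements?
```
Trace:
  elements=[14, 15, 24, 11, 1]
  elements=[14, 15, 24, 11, 1, 7, 2]
  elements=[14, 15, 24, 11, 1, 7, 2], ans=7

Final answer: [14, 15, 24, 11, 1, 7, 2]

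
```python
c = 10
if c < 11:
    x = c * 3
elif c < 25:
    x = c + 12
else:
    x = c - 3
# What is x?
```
Trace:
  c=10
  c=10, x=30

Final answer: 30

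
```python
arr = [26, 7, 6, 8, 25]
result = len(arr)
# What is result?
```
Trace:
  arr=[26, 7, 6, 8, 25]
  arr=[26, 7, 6, 8, 25], result=5

Final answer: 5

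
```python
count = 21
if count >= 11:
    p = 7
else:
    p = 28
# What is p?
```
Trace:
  count=21
  count=21, p=7

Final answer: 7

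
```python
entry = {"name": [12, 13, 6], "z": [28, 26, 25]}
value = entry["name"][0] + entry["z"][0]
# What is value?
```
Trace:
  entry={'name': [12, 13, 6], 'z': [28, 26, 25]}
  entry={'name': [12, 13, 6], 'z': [28, 26, 25]}, value=40

Final answer: 40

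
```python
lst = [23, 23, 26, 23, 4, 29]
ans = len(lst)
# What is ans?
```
Trace:
  lst=[23, 23, 26, 23, 4, 29]
  lst=[23, 23, 26, 23, 4, 29], ans=6

Final answer: 6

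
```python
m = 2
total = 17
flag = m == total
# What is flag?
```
Trace:
  m=2
  m=2, total=17
  m=2, total=17, flag=False

Final answer: False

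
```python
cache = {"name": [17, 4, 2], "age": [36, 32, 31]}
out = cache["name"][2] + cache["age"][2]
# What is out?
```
Trace:
  cache={'name': [17, 4, 2], 'age': [36, 32, 31]}
  cache={'name': [17, 4, 2], 'age': [36, 32, 31]}, out=33

Final answer: 33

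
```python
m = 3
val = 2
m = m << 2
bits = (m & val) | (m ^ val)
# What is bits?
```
Trace:
  m=3
  m=3, val=2
  m=12, val=2
  m=12, val=2, bits=14

Final answer: 14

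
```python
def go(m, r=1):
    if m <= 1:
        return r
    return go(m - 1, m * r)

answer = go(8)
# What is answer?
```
Call trace:
go(m=8, r=1)
  go(m=7, r=8)
    go(m=6, r=56)
      go(m=5, r=336)
        go(m=4, r=1680)
          go(m=3, r=6720)
            go(m=2, r=20160)
              go(m=1, r=40320)
              -> return 40320
            -> return 40320
          -> return 40320
        -> return 40320
      -> return 40320
    -> return 40320
  -> return 40320
-> return 40320

Final answer: 40320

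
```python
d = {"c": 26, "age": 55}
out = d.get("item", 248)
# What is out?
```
Trace:
  d={'c': 26, 'age': 55}
  d={'c': 26, 'age': 55}, out=248

Final answer: 248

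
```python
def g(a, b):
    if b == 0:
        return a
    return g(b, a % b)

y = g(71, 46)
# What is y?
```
Call trace:
g(a=71, b=46)
  g(a=46, b=25)
    g(a=25, b=21)
      g(a=21, b=4)
        g(a=4, b=1)
          g(a=1, b=0)
          -> return 1
        -> return 1
      -> return 1
    -> return 1
  -> return 1
-> return 1

Final answer: 1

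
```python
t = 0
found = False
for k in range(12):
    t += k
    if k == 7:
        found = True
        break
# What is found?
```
Trace:
  t=0
  t=0, found=False
  t=0, found=False, k=0
  t=1, found=False, k=1
  t=3, found=False, k=2
  t=6, found=False, k=3
  t=10, found=False, k=4
  t=15, found=False, k=5
  t=21, found=False, k=6
  t=28, found=True, k=7

Final answer: True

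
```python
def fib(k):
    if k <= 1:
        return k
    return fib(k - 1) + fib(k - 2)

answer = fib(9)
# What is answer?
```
Call trace (a repeated sub-call is expanded the first time; later identical calls just restate its return value):
fib(k=9)
  fib(k=8)
    fib(k=7)
      fib(k=6)
        fib(k=5)
          fib(k=4)
            fib(k=3)
              fib(k=2)
                fib(k=1)
                -> return 1
                fib(k=0)
                -> return 0
              -> return 1
              fib(k=1)
              -> return 1
            -> return 2
            fib(k=2) -> return 1  (same call as traced above)
          -> return 3
          fib(k=3) -> return 2  (same call as traced above)
        -> return 5
        fib(k=4) -> return 3  (same call as traced above)
      -> return 8
      fib(k=5) -> return 5  (same call as traced above)
    -> return 13
    fib(k=6) -> return 8  (same call as traced above)
  -> return 21
  fib(k=7) -> return 13  (same call as traced above)
-> return 34

Final answer: 34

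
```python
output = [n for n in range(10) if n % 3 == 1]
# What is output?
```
Trace:
  n=0
  n=1
  n=2
  n=3
  n=4
  n=5
  n=6
  n=7
  n=8
  n=9
  output=[1, 4, 7]

Final answer: [1, 4, 7]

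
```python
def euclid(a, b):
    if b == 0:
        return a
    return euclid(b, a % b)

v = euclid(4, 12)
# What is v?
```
Call trace:
euclid(a=4, b=12)
  euclid(a=12, b=4)
    euclid(a=4, b=0)
    -> return 4
  -> return 4
-> return 4

Final answer: 4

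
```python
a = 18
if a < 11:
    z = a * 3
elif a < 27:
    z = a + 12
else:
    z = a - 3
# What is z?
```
Trace:
  a=18
  a=18, z=30

Final answer: 30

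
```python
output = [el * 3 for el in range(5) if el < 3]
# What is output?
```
Trace:
  el=0
  el=1
  el=2
  el=3
  el=4
  output=[0, 3, 6]

Final answer: [0, 3, 6]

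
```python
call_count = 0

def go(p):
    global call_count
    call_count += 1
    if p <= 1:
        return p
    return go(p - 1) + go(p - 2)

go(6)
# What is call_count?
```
Call trace (a repeated sub-call is expanded the first time; later identical calls just restate its return value):
go(p=6)
  go(p=5)
    go(p=4)
      go(p=3)
        go(p=2)
          go(p=1)
          -> return 1
          go(p=0)
          -> return 0
        -> return 1
        go(p=1)
        -> return 1
      -> return 2
      go(p=2) -> return 1  (same call as traced above)
    -> return 3
    go(p=3) -> return 2  (same call as traced above)
  -> return 5
  go(p=4) -> return 3  (same call as traced above)
-> return 8

call_count is incremented once per call, so count the calls in each subtree. Let C(p) = number of calls made by go(p).
C(0) = C(1) = 1 (base case, no recursion); C(p) = 1 + C(p - 1) + C(p - 2) otherwise.
C(2) = 1 + C(1) + C(0) = 1 + 1 + 1 = 3
C(3) = 1 + C(2) + C(1) = 1 + 3 + 1 = 5
C(4) = 1 + C(3) + C(2) = 1 + 5 + 3 = 9
C(5) = 1 + C(4) + C(3) = 1 + 9 + 5 = 15
C(6) = 1 + C(5) + C(4) = 1 + 15 + 9 = 25
call_count = C(6) = 25

Final answer: 25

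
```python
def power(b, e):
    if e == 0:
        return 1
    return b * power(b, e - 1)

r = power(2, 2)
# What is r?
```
Call trace:
power(b=2, e=2)
  power(b=2, e=1)
    power(b=2, e=0)
    -> return 1
  -> return 2
-> return 4

Final answer: 4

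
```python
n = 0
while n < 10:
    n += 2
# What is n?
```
Trace:
  n=0
  n=2
  n=4
  n=6
  n=8
  n=10

Final answer: 10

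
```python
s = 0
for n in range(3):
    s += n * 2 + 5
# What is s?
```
Trace:
  s=0
  s=5, n=0
  s=12, n=1
  s=21, n=2

Final answer: 21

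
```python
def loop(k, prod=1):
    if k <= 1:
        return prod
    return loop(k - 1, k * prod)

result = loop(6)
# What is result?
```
Call trace:
loop(k=6, prod=1)
  loop(k=5, prod=6)
    loop(k=4, prod=30)
      loop(k=3, prod=120)
        loop(k=2, prod=360)
          loop(k=1, prod=720)
          -> return 720
        -> return 720
      -> return 720
    -> return 720
  -> return 720
-> return 720

Final answer: 720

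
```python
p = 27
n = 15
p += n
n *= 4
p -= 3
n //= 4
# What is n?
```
Trace:
  p=27
  p=27, n=15
  p=42, n=15
  p=42, n=60
  p=39, n=60
  p=39, n=15

Final answer: 15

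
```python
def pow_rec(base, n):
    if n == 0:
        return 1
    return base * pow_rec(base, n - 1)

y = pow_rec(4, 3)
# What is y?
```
Call trace:
pow_rec(base=4, n=3)
  pow_rec(base=4, n=2)
    pow_rec(base=4, n=1)
      pow_rec(base=4, n=0)
      -> return 1
    -> return 4
  -> return 16
-> return 64

Final answer: 64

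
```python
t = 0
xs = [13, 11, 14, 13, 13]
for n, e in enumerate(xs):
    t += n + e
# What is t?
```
Trace:
  t=0
  t=13, n=0, e=13
  t=25, n=1, e=11
  t=41, n=2, e=14
  t=57, n=3, e=13
  t=74, n=4, e=13

Final answer: 74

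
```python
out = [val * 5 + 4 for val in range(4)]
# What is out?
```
Trace:
  val=0
  val=1
  val=2
  val=3
  out=[4, 9, 14, 19]

Final answer: [4, 9, 14, 19]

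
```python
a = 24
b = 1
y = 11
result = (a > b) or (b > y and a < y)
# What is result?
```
Trace:
  a=24
  a=24, b=1
  a=24, b=1, y=11
  a=24, b=1, y=11, result=True

Final answer: True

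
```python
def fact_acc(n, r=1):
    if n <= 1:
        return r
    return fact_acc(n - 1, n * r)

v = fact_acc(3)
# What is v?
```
Call trace:
fact_acc(n=3, r=1)
  fact_acc(n=2, r=3)
    fact_acc(n=1, r=6)
    -> return 6
  -> return 6
-> return 6

Final answer: 6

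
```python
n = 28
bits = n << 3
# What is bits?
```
Trace:
  n=28
  n=28, bits=224

Final answer: 224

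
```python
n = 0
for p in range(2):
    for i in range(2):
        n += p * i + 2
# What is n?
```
Trace:
  n=0
  n=2, p=0, i=0
  n=4, p=0, i=1
  n=6, p=1, i=0
  n=9, p=1, i=1

Final answer: 9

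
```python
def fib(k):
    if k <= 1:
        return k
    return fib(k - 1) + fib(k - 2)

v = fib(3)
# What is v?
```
Call trace:
fib(k=3)
  fib(k=2)
    fib(k=1)
    -> return 1
    fib(k=0)
    -> return 0
  -> return 1
  fib(k=1)
  -> return 1
-> return 2

Final answer: 2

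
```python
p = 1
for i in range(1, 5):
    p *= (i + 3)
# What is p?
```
Trace:
  p=1
  p=4, i=1
  p=20, i=2
  p=120, i=3
  p=840, i=4

Final answer: 840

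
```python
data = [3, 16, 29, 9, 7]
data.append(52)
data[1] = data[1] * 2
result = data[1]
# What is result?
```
Trace:
  data=[3, 16, 29, 9, 7]
  data=[3, 16, 29, 9, 7, 52]
  data=[3, 32, 29, 9, 7, 52]
  data=[3, 32, 29, 9, 7, 52], result=32

Final answer: 32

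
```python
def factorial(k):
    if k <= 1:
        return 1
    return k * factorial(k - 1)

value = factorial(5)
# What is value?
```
Call trace:
factorial(k=5)
  factorial(k=4)
    factorial(k=3)
      factorial(k=2)
        factorial(k=1)
        -> return 1
      -> return 2
    -> return 6
  -> return 24
-> return 120

Final answer: 120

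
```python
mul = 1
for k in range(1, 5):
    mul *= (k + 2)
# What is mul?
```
Trace:
  mul=1
  mul=3, k=1
  mul=12, k=2
  mul=60, k=3
  mul=360, k=4

Final answer: 360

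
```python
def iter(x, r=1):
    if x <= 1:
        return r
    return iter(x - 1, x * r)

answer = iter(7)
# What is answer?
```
Call trace:
iter(x=7, r=1)
  iter(x=6, r=7)
    iter(x=5, r=42)
      iter(x=4, r=210)
        iter(x=3, r=840)
          iter(x=2, r=2520)
            iter(x=1, r=5040)
            -> return 5040
          -> return 5040
        -> return 5040
      -> return 5040
    -> return 5040
  -> return 5040
-> return 5040

Final answer: 5040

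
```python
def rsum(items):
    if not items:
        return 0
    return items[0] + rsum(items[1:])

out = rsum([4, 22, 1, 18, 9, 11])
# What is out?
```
Call trace:
rsum(items=[4, 22, 1, 18, 9, 11])
  rsum(items=[22, 1, 18, 9, 11])
    rsum(items=[1, 18, 9, 11])
      rsum(items=[18, 9, 11])
        rsum(items=[9, 11])
          rsum(items=[11])
            rsum(items=[])
            -> return 0
          -> return 11
        -> return 20
      -> return 38
    -> return 39
  -> return 61
-> return 65

Final answer: 65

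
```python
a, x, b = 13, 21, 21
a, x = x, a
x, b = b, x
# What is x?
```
Trace:
  a=13, x=21, b=21
  a=21, x=13, b=21
  a=21, x=21, b=13

Final answer: 21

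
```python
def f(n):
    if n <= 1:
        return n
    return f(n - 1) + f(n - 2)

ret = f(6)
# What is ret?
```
Call trace (a repeated sub-call is expanded the first time; later identical calls just restate its return value):
f(n=6)
  f(n=5)
    f(n=4)
      f(n=3)
        f(n=2)
          f(n=1)
          -> return 1
          f(n=0)
          -> return 0
        -> return 1
        f(n=1)
        -> return 1
      -> return 2
      f(n=2) -> return 1  (same call as traced above)
    -> return 3
    f(n=3) -> return 2  (same call as traced above)
  -> return 5
  f(n=4) -> return 3  (same call as traced above)
-> return 8

Final answer: 8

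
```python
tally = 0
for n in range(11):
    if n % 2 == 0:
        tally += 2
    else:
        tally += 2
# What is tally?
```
Trace:
  tally=0
  tally=2, n=0
  tally=4, n=1
  tally=6, n=2
  tally=8, n=3
  tally=10, n=4
  tally=12, n=5
  tally=14, n=6
  tally=16, n=7
  tally=18, n=8
  tally=20, n=9
  tally=22, n=10

Final answer: 22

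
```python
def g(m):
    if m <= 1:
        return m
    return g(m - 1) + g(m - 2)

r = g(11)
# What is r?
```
Call trace (a repeated sub-call is expanded the first time; later identical calls just restate its return value):
g(m=11)
  g(m=10)
    g(m=9)
      g(m=8)
        g(m=7)
          g(m=6)
            g(m=5)
              g(m=4)
                g(m=3)
                  g(m=2)
                    g(m=1)
                    -> return 1
                    g(m=0)
                    -> return 0
                  -> return 1
                  g(m=1)
                  -> return 1
                -> return 2
                g(m=2) -> return 1  (same call as traced above)
              -> return 3
              g(m=3) -> return 2  (same call as traced above)
            -> return 5
            g(m=4) -> return 3  (same call as traced above)
          -> return 8
          g(m=5) -> return 5  (same call as traced above)
        -> return 13
        g(m=6) -> return 8  (same call as traced above)
      -> return 21
      g(m=7) -> return 13  (same call as traced above)
    -> return 34
    g(m=8) -> return 21  (same call as traced above)
  -> return 55
  g(m=9) -> return 34  (same call as traced above)
-> return 89

Final answer: 89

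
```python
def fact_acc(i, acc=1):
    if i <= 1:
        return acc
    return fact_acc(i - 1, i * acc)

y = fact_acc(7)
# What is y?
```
Call trace:
fact_acc(i=7, acc=1)
  fact_acc(i=6, acc=7)
    fact_acc(i=5, acc=42)
      fact_acc(i=4, acc=210)
        fact_acc(i=3, acc=840)
          fact_acc(i=2, acc=2520)
            fact_acc(i=1, acc=5040)
            -> return 5040
          -> return 5040
        -> return 5040
      -> return 5040
    -> return 5040
  -> return 5040
-> return 5040

Final answer: 5040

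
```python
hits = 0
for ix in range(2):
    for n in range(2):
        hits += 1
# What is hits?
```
Trace:
  hits=0
  hits=1, ix=0, n=0
  hits=2, ix=0, n=1
  hits=3, ix=1, n=0
  hits=4, ix=1, n=1

Final answer: 4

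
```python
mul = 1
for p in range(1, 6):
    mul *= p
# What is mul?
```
Trace:
  mul=1
  mul=1, p=1
  mul=2, p=2
  mul=6, p=3
  mul=24, p=4
  mul=120, p=5

Final answer: 120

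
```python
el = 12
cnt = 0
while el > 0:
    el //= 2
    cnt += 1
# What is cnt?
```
Trace:
  el=12
  el=12, cnt=0
  el=6, cnt=1
  el=3, cnt=2
  el=1, cnt=3
  el=0, cnt=4

Final answer: 4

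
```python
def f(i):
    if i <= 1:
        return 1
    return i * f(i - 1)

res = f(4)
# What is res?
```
Call trace:
f(i=4)
  f(i=3)
    f(i=2)
      f(i=1)
      -> return 1
    -> return 2
  -> return 6
-> return 24

Final answer: 24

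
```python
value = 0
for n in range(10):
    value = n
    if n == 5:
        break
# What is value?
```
Trace:
  value=0
  value=0, n=0
  value=1, n=1
  value=2, n=2
  value=3, n=3
  value=4, n=4
  value=5, n=5

Final answer: 5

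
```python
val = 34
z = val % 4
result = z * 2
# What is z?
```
Trace:
  val=34
  val=34, z=2
  val=34, z=2, result=4

Final answer: 2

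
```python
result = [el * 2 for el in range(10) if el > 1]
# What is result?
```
Trace:
  el=0
  el=1
  el=2
  el=3
  el=4
  el=5
  el=6
  el=7
  el=8
  el=9
  result=[4, 6, 8, 10, 12, 14, 16, 18]

Final answer: [4, 6, 8, 10, 12, 14, 16, 18]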